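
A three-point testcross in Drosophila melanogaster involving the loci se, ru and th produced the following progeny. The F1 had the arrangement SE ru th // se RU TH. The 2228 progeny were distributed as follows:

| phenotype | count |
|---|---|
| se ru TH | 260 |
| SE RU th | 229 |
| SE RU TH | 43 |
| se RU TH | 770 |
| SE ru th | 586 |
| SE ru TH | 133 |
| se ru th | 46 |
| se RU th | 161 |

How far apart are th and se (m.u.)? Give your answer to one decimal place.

The two rarest classes, se ru th and SE RU TH, are the double crossovers. Comparing them with the parentals, only the se allele has switched, so se is the middle locus and the order is th – se – ru.
Crossovers in the th–se interval produce the single-crossover classes SE ru TH and se RU th (133 + 161 = 294) plus the double crossovers (89).
RF(th–se) = (294 + 89) / 2228 = 383/2228 = 0.1719 → 17.2 m.u.

17.2 m.u.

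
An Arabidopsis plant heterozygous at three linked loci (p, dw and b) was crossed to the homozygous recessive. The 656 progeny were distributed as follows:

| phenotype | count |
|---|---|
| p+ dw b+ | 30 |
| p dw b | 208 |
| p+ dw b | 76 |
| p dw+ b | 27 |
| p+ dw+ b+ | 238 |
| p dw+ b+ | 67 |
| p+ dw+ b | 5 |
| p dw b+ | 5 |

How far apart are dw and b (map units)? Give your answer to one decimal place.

The two most frequent reciprocal classes, p dw b and p+ dw+ b+, are the parental types, so the F1 was p dw b / p+ dw+ b+.
The two rarest classes, p dw b+ and p+ dw+ b, are the double crossovers. Comparing them with the parentals, only the b allele has switched, so b is the middle locus and the order is p – b – dw.
Crossovers in the b–dw interval produce the single-crossover classes p dw+ b and p+ dw b+ (27 + 30 = 57) plus the double crossovers (10).
RF(b–dw) = (57 + 10) / 656 = 67/656 = 0.1021 → 10.2 map units.

10.2 map units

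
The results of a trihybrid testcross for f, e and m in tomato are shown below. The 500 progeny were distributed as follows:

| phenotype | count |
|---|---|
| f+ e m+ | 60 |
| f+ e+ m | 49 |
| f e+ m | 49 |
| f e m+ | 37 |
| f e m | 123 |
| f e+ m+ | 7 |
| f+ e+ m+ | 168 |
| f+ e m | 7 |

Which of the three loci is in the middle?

The two most frequent reciprocal classes, f+ e+ m+ and f e m, are the parental types, so the F1 was f+ e+ m+ / f e m.
The two rarest classes, f e+ m+ and f+ e m, are the double crossovers. Comparing them with the parentals, only the f allele has switched, so f is the middle locus and the order is m – f – e.

f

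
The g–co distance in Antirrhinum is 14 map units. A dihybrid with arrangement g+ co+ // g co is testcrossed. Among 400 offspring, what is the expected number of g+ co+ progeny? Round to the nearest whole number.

172

A map distance of 14 map units corresponds to a recombination frequency of 0.140.
The F1 is g+ co+ / g co, so g+ co+ is a parental gamete class with expected frequency (1 − r)/2 = 0.860/2 = 0.4300.
Expected number = 0.4300 × 400 = 172.00 ≈ 172.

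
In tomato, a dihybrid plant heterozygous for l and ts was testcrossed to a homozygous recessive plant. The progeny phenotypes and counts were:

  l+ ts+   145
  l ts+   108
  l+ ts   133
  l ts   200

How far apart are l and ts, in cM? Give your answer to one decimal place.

The two most frequent classes, l+ ts+ (145) and l ts (200), are the parental types, so the F1 was l+ ts+ / l ts.
The recombinant classes are l+ ts and l ts+: 133 + 108 = 241.
Recombination frequency = 241/586 = 0.4113 ≈ 41.1%, i.e. 41.1 cM.

41.1 cM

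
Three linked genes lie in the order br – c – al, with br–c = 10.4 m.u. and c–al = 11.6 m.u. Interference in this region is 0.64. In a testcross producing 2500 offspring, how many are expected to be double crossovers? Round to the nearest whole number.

Map distances give recombination frequencies of 0.104 and 0.116 for the two intervals.
With interference 0.64 (so coincidence = 0.36), expected double-crossover frequency = 0.104 × 0.116 × 0.36 = 0.00434.
Expected number = 0.00434 × 2500 = 10.86 ≈ 11.

11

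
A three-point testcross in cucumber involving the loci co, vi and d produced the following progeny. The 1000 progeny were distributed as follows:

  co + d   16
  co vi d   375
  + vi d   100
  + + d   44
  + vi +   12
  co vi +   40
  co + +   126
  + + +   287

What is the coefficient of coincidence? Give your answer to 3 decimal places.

0.984

The two most frequent reciprocal classes, co vi d and + + +, are the parental types, so the F1 was co vi d / + + +.
The two rarest classes, co + d and + vi +, are the double crossovers. Comparing them with the parentals, only the vi allele has switched, so vi is the middle locus and the order is co – vi – d.
co–vi: (226 + 28)/1000 = 0.2540; vi–d: (84 + 28)/1000 = 0.1120.
Expected DCO frequency = 0.2540 × 0.1120 ≈ 0.02845; observed = 28/1000 ≈ 0.02800.
Coefficient of coincidence = 0.02800/0.02845 ≈ 0.984.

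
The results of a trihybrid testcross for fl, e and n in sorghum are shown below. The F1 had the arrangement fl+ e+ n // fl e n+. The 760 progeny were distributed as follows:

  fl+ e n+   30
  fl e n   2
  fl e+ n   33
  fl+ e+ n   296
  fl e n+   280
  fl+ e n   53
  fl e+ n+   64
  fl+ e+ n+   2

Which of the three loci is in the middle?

The two rarest classes, fl+ e+ n+ and fl e n, are the double crossovers. Comparing them with the parentals, only the n allele has switched, so n is the middle locus and the order is fl – n – e.

n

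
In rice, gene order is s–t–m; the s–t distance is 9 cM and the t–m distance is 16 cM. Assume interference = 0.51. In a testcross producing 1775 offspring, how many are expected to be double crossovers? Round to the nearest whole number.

Map distances give recombination frequencies of 0.090 and 0.160 for the two intervals.
With interference 0.51 (so coincidence = 0.49), expected double-crossover frequency = 0.090 × 0.160 × 0.49 = 0.00706.
Expected number = 0.00706 × 1775 = 12.52 ≈ 13.

13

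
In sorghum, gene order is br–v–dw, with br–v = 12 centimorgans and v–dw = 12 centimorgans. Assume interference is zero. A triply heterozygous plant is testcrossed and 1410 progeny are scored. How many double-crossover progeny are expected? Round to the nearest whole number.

20

Map distances give recombination frequencies of 0.120 and 0.120 for the two intervals.
With no interference, expected double-crossover frequency = 0.120 × 0.120 = 0.01440.
Expected number = 0.01440 × 1410 = 20.30 ≈ 20.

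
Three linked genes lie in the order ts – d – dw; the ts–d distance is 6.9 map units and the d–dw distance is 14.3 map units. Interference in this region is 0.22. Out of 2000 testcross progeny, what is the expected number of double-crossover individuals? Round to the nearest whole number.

15

Map distances give recombination frequencies of 0.069 and 0.143 for the two intervals.
With interference 0.22 (so coincidence = 0.78), expected double-crossover frequency = 0.069 × 0.143 × 0.78 = 0.00770.
Expected number = 0.00770 × 2000 = 15.39 ≈ 15.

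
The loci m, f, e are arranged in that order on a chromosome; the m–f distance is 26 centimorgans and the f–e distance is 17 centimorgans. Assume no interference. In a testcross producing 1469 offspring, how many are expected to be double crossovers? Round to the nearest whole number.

Map distances give recombination frequencies of 0.260 and 0.170 for the two intervals.
With no interference, expected double-crossover frequency = 0.260 × 0.170 = 0.04420.
Expected number = 0.04420 × 1469 = 64.93 ≈ 65.

65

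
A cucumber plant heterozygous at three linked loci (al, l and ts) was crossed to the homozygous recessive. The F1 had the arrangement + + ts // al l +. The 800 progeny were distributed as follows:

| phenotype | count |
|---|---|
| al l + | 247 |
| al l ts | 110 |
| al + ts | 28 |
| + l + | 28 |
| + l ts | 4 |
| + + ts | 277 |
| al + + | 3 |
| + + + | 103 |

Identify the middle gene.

The two rarest classes, + l ts and al + +, are the double crossovers. Comparing them with the parentals, only the l allele has switched, so l is the middle locus and the order is ts – l – al.

l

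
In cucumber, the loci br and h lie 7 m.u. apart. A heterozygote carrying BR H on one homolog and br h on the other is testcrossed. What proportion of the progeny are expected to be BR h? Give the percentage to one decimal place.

3.5%

A map distance of 7 m.u. corresponds to a recombination frequency of 0.070.
The F1 is BR H / br h, so BR h is a recombinant gamete class with expected frequency r/2 = 0.070/2 = 0.0350.
That is 0.0350 = 3.5% of the progeny.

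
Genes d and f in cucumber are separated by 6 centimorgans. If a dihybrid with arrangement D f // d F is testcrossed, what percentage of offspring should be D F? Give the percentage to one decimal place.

3.0%

A map distance of 6 centimorgans corresponds to a recombination frequency of 0.060.
The F1 is D f / d F, so D F is a recombinant gamete class with expected frequency r/2 = 0.060/2 = 0.0300.
That is 0.0300 = 3.0% of the progeny.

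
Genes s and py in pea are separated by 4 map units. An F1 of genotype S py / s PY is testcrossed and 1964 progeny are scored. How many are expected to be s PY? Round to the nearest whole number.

A map distance of 4 map units corresponds to a recombination frequency of 0.040.
The F1 is S py / s PY, so s PY is a parental gamete class with expected frequency (1 − r)/2 = 0.960/2 = 0.4800.
Expected number = 0.4800 × 1964 = 942.72 ≈ 943.

943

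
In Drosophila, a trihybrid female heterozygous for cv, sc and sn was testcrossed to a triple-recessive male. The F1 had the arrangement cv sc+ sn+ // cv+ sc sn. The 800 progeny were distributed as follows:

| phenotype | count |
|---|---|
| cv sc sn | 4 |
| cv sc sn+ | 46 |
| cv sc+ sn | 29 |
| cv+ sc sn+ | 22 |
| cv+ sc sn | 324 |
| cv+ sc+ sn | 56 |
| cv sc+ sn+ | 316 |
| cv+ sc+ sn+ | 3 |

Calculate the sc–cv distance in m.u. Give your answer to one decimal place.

The two rarest classes, cv+ sc+ sn+ and cv sc sn, are the double crossovers. Comparing them with the parentals, only the cv allele has switched, so cv is the middle locus and the order is sn – cv – sc.
Crossovers in the cv–sc interval produce the single-crossover classes cv sc sn+ and cv+ sc+ sn (46 + 56 = 102) plus the double crossovers (7).
RF(cv–sc) = (102 + 7) / 800 = 109/800 = 0.1363 → 13.6 m.u.

13.6 m.u.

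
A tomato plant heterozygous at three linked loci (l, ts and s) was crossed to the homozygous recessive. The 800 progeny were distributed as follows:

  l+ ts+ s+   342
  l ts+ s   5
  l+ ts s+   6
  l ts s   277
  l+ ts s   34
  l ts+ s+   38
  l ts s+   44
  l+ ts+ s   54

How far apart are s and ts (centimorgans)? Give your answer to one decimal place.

The two most frequent reciprocal classes, l+ ts+ s+ and l ts s, are the parental types, so the F1 was l+ ts+ s+ / l ts s.
The two rarest classes, l+ ts s+ and l ts+ s, are the double crossovers. Comparing them with the parentals, only the ts allele has switched, so ts is the middle locus and the order is s – ts – l.
Crossovers in the s–ts interval produce the single-crossover classes l+ ts+ s and l ts s+ (54 + 44 = 98) plus the double crossovers (11).
RF(s–ts) = (98 + 11) / 800 = 109/800 = 0.1363 → 13.6 centimorgans.

13.6 centimorgans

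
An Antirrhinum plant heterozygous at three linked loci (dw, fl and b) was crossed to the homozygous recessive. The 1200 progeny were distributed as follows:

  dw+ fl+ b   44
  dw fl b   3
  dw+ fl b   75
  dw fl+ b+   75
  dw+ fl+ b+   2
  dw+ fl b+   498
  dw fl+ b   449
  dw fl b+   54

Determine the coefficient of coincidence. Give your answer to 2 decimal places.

The two most frequent reciprocal classes, dw+ fl b+ and dw fl+ b, are the parental types, so the F1 was dw+ fl b+ / dw fl+ b.
The two rarest classes, dw+ fl+ b+ and dw fl b, are the double crossovers. Comparing them with the parentals, only the fl allele has switched, so fl is the middle locus and the order is dw – fl – b.
dw–fl: (98 + 5)/1200 = 0.0858; fl–b: (150 + 5)/1200 = 0.1292.
Expected DCO frequency = 0.0858 × 0.1292 ≈ 0.01109; observed = 5/1200 ≈ 0.00417.
Coefficient of coincidence = 0.00417/0.01109 ≈ 0.38.

0.38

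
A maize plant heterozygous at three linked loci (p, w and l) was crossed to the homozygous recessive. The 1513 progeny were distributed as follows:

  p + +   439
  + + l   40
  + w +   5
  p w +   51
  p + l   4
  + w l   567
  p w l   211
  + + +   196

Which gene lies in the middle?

The two most frequent reciprocal classes, + w l and p + +, are the parental types, so the F1 was + w l / p + +.
The two rarest classes, + w + and p + l, are the double crossovers. Comparing them with the parentals, only the l allele has switched, so l is the middle locus and the order is p – l – w.

l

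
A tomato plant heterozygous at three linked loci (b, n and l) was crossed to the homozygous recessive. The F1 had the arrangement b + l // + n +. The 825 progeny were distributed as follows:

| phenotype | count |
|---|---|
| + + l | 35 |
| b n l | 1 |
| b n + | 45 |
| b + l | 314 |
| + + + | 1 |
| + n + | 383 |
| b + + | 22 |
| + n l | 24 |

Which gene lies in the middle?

The two rarest classes, b n l and + + +, are the double crossovers. Comparing them with the parentals, only the n allele has switched, so n is the middle locus and the order is b – n – l.

n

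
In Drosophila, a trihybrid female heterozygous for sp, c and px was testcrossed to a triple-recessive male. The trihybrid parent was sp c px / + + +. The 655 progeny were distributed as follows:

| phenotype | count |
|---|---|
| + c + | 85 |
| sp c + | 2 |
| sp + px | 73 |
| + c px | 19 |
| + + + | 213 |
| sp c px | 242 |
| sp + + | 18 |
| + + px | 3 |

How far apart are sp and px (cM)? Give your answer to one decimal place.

6.4 cM

The two rarest classes, sp c + and + + px, are the double crossovers. Comparing them with the parentals, only the px allele has switched, so px is the middle locus and the order is sp – px – c.
Crossovers in the sp–px interval produce the single-crossover classes + c px and sp + + (19 + 18 = 37) plus the double crossovers (5).
RF(sp–px) = (37 + 5) / 655 = 42/655 = 0.0641 → 6.4 cM.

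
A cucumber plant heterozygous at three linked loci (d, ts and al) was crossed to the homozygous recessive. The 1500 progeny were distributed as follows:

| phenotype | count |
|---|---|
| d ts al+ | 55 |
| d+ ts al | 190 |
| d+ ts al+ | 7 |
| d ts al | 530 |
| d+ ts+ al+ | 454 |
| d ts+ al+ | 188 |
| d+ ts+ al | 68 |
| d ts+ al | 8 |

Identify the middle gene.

ts

The two most frequent reciprocal classes, d ts al and d+ ts+ al+, are the parental types, so the F1 was d ts al / d+ ts+ al+.
The two rarest classes, d ts+ al and d+ ts al+, are the double crossovers. Comparing them with the parentals, only the ts allele has switched, so ts is the middle locus and the order is al – ts – d.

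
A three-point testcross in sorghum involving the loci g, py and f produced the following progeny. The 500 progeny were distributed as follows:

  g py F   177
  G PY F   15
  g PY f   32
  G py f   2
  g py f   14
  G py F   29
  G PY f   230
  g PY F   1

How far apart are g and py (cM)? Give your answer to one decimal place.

The two most frequent reciprocal classes, G PY f and g py F, are the parental types, so the F1 was G PY f / g py F.
The two rarest classes, G py f and g PY F, are the double crossovers. Comparing them with the parentals, only the py allele has switched, so py is the middle locus and the order is g – py – f.
Crossovers in the g–py interval produce the single-crossover classes g PY f and G py F (32 + 29 = 61) plus the double crossovers (3).
RF(g–py) = (61 + 3) / 500 = 64/500 = 0.1280 → 12.8 cM.

12.8 cM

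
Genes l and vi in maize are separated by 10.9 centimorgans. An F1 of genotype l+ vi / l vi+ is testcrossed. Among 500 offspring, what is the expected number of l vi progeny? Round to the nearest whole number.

A map distance of 10.9 centimorgans corresponds to a recombination frequency of 0.109.
The F1 is l+ vi / l vi+, so l vi is a recombinant gamete class with expected frequency r/2 = 0.109/2 = 0.0545.
Expected number = 0.0545 × 500 = 27.25 ≈ 27.

27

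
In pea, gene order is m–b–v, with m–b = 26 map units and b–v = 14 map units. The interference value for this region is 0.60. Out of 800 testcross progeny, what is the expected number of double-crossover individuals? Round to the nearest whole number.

Map distances give recombination frequencies of 0.260 and 0.140 for the two intervals.
With interference 0.60 (so coincidence = 0.40), expected double-crossover frequency = 0.260 × 0.140 × 0.40 = 0.01456.
Expected number = 0.01456 × 800 = 11.65 ≈ 12.

12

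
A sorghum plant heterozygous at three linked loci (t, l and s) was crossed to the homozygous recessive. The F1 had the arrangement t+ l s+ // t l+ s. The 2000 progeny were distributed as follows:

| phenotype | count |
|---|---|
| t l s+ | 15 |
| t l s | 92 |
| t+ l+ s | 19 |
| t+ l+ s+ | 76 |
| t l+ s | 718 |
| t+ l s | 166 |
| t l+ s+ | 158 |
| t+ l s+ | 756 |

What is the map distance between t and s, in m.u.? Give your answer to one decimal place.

17.9 m.u.

The two rarest classes, t l s+ and t+ l+ s, are the double crossovers. Comparing them with the parentals, only the t allele has switched, so t is the middle locus and the order is s – t – l.
Crossovers in the s–t interval produce the single-crossover classes t+ l s and t l+ s+ (166 + 158 = 324) plus the double crossovers (34).
RF(s–t) = (324 + 34) / 2000 = 358/2000 = 0.1790 → 17.9 m.u.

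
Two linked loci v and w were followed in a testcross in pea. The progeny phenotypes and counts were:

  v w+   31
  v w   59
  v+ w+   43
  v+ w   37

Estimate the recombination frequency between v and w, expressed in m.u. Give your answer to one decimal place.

40.0 m.u.

The two most frequent classes, v+ w+ (43) and v w (59), are the parental types, so the F1 was v+ w+ / v w.
The recombinant classes are v+ w and v w+: 37 + 31 = 68.
Recombination frequency = 68/170 = 0.4000 ≈ 40.0%, i.e. 40.0 m.u.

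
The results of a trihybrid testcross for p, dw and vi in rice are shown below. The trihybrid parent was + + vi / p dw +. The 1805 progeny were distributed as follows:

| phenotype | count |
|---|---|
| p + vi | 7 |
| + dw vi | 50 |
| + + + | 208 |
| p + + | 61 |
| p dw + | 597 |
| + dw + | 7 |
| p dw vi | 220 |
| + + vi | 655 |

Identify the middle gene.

The two rarest classes, p + vi and + dw +, are the double crossovers. Comparing them with the parentals, only the p allele has switched, so p is the middle locus and the order is vi – p – dw.

p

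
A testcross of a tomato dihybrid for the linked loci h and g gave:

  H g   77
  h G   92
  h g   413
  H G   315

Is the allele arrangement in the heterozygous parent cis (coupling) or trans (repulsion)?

The two most frequent classes are H G (315) and h g (413); these are the parental (non-recombinant) types.
So the F1 carried H G on one chromosome and h g on the other — the recessive alleles are on the same chromosome (cis / coupling).

cis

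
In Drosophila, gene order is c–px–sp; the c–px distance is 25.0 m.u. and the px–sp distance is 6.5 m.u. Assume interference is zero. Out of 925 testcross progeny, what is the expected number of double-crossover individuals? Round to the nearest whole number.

15

Map distances give recombination frequencies of 0.250 and 0.065 for the two intervals.
With no interference, expected double-crossover frequency = 0.250 × 0.065 = 0.01625.
Expected number = 0.01625 × 925 = 15.03 ≈ 15.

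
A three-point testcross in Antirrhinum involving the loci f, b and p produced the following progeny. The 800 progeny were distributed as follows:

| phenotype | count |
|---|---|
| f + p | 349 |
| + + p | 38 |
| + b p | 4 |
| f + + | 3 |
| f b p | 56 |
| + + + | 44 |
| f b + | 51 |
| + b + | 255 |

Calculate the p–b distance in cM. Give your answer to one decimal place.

13.4 cM

The two most frequent reciprocal classes, + b + and f + p, are the parental types, so the F1 was + b + / f + p.
The two rarest classes, + b p and f + +, are the double crossovers. Comparing them with the parentals, only the p allele has switched, so p is the middle locus and the order is f – p – b.
Crossovers in the p–b interval produce the single-crossover classes + + + and f b p (44 + 56 = 100) plus the double crossovers (7).
RF(p–b) = (100 + 7) / 800 = 107/800 = 0.1338 → 13.4 cM.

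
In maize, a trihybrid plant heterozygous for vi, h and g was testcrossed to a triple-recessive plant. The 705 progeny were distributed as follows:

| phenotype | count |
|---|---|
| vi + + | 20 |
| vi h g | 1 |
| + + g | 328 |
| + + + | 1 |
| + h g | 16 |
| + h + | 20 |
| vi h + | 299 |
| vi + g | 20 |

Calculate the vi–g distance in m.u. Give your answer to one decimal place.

The two most frequent reciprocal classes, vi h + and + + g, are the parental types, so the F1 was vi h + / + + g.
The two rarest classes, vi h g and + + +, are the double crossovers. Comparing them with the parentals, only the g allele has switched, so g is the middle locus and the order is vi – g – h.
Crossovers in the vi–g interval produce the single-crossover classes + h + and vi + g (20 + 20 = 40) plus the double crossovers (2).
RF(vi–g) = (40 + 2) / 705 = 42/705 = 0.0596 → 6.0 m.u.

6.0 m.u.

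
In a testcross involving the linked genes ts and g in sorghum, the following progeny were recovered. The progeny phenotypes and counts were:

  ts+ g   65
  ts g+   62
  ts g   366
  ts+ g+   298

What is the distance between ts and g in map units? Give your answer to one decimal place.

16.1 map units

The two most frequent classes, ts+ g+ (298) and ts g (366), are the parental types, so the F1 was ts+ g+ / ts g.
The recombinant classes are ts+ g and ts g+: 65 + 62 = 127.
Recombination frequency = 127/791 = 0.1606 ≈ 16.1%, i.e. 16.1 map units.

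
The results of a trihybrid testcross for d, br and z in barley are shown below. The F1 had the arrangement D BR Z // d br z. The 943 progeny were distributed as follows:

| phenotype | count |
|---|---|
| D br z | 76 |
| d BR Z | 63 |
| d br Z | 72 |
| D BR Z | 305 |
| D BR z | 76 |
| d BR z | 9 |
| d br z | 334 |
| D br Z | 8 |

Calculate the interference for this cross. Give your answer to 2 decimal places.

0.38

The two rarest classes, D br Z and d BR z, are the double crossovers. Comparing them with the parentals, only the br allele has switched, so br is the middle locus and the order is d – br – z.
d–br: (139 + 17)/943 = 0.1654; br–z: (148 + 17)/943 = 0.1750.
Expected DCO frequency = 0.1654 × 0.1750 ≈ 0.02894; observed = 17/943 ≈ 0.01803.
Coefficient of coincidence = 0.01803/0.02894 ≈ 0.62; interference = 1 − 0.62 = 0.38.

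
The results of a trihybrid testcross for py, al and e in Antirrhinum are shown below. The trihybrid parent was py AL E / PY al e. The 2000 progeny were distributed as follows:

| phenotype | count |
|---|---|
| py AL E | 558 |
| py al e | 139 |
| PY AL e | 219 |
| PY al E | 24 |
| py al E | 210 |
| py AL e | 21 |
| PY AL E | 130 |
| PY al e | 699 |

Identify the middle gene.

e

The two rarest classes, py AL e and PY al E, are the double crossovers. Comparing them with the parentals, only the e allele has switched, so e is the middle locus and the order is al – e – py.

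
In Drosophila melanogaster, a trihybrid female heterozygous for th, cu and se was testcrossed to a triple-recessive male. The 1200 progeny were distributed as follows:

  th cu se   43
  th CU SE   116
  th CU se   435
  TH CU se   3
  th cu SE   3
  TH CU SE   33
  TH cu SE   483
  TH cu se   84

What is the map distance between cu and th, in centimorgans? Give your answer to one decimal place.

6.8 centimorgans

The two most frequent reciprocal classes, th CU se and TH cu SE, are the parental types, so the F1 was th CU se / TH cu SE.
The two rarest classes, TH CU se and th cu SE, are the double crossovers. Comparing them with the parentals, only the th allele has switched, so th is the middle locus and the order is se – th – cu.
Crossovers in the th–cu interval produce the single-crossover classes th cu se and TH CU SE (43 + 33 = 76) plus the double crossovers (6).
RF(th–cu) = (76 + 6) / 1200 = 82/1200 = 0.0683 → 6.8 centimorgans.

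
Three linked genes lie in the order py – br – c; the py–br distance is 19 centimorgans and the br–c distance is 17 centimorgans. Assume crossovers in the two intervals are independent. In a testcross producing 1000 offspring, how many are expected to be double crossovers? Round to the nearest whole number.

Map distances give recombination frequencies of 0.190 and 0.170 for the two intervals.
With no interference, expected double-crossover frequency = 0.190 × 0.170 = 0.03230.
Expected number = 0.03230 × 1000 = 32.30 ≈ 32.

32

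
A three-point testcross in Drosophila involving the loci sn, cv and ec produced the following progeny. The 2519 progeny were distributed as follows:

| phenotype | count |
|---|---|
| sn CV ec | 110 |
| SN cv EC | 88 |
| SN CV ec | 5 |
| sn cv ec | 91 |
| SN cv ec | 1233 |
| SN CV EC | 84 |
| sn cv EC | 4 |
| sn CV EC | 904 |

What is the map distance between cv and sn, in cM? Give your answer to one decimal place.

The two most frequent reciprocal classes, SN cv ec and sn CV EC, are the parental types, so the F1 was SN cv ec / sn CV EC.
The two rarest classes, SN CV ec and sn cv EC, are the double crossovers. Comparing them with the parentals, only the cv allele has switched, so cv is the middle locus and the order is ec – cv – sn.
Crossovers in the cv–sn interval produce the single-crossover classes sn cv ec and SN CV EC (91 + 84 = 175) plus the double crossovers (9).
RF(cv–sn) = (175 + 9) / 2519 = 184/2519 = 0.0730 → 7.3 cM.

7.3 cM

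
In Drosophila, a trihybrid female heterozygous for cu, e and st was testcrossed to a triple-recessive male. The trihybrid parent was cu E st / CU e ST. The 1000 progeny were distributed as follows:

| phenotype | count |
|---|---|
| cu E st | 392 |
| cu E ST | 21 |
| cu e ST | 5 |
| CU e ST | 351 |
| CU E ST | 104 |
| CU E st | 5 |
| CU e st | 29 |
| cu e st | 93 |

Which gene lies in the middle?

The two rarest classes, CU E st and cu e ST, are the double crossovers. Comparing them with the parentals, only the cu allele has switched, so cu is the middle locus and the order is e – cu – st.

cu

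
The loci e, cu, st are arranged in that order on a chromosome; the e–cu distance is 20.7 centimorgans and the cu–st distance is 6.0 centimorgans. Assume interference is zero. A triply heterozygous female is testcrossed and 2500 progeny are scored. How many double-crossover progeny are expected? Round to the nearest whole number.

Map distances give recombination frequencies of 0.207 and 0.060 for the two intervals.
With no interference, expected double-crossover frequency = 0.207 × 0.060 = 0.01242.
Expected number = 0.01242 × 2500 = 31.05 ≈ 31.

31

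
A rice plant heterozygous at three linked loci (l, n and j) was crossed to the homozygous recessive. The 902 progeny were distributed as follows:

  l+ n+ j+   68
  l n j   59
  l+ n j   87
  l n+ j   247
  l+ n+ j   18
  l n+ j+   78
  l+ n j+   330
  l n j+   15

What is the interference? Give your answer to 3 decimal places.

0.060

The two most frequent reciprocal classes, l+ n j+ and l n+ j, are the parental types, so the F1 was l+ n j+ / l n+ j.
The two rarest classes, l n j+ and l+ n+ j, are the double crossovers. Comparing them with the parentals, only the l allele has switched, so l is the middle locus and the order is j – l – n.
j–l: (165 + 33)/902 = 0.2195; l–n: (127 + 33)/902 = 0.1774.
Expected DCO frequency = 0.2195 × 0.1774 ≈ 0.03894; observed = 33/902 ≈ 0.03659.
Coefficient of coincidence = 0.03659/0.03894 ≈ 0.940; interference = 1 − 0.940 = 0.060.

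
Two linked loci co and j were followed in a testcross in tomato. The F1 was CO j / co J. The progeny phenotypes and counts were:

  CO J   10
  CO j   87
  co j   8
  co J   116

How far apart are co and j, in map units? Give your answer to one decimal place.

8.1 map units

The recombinant classes are CO J and co j: 10 + 8 = 18.
Recombination frequency = 18/221 = 0.0814 ≈ 8.1%, i.e. 8.1 map units.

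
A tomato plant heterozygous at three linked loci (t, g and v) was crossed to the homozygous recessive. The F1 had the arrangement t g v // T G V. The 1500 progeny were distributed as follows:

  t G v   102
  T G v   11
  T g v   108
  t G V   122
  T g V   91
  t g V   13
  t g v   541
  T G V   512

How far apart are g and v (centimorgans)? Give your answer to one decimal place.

14.5 centimorgans

The two rarest classes, t g V and T G v, are the double crossovers. Comparing them with the parentals, only the v allele has switched, so v is the middle locus and the order is t – v – g.
Crossovers in the v–g interval produce the single-crossover classes t G v and T g V (102 + 91 = 193) plus the double crossovers (24).
RF(v–g) = (193 + 24) / 1500 = 217/1500 = 0.1447 → 14.5 centimorgans.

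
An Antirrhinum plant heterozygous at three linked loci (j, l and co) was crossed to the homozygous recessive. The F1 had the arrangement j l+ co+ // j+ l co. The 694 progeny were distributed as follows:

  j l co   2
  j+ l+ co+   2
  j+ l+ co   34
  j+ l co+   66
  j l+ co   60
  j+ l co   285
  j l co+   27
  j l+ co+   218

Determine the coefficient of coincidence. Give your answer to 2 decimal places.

The two rarest classes, j+ l+ co+ and j l co, are the double crossovers. Comparing them with the parentals, only the j allele has switched, so j is the middle locus and the order is l – j – co.
l–j: (61 + 4)/694 = 0.0937; j–co: (126 + 4)/694 = 0.1873.
Expected DCO frequency = 0.0937 × 0.1873 ≈ 0.01755; observed = 4/694 ≈ 0.00576.
Coefficient of coincidence = 0.00576/0.01755 ≈ 0.33.

0.33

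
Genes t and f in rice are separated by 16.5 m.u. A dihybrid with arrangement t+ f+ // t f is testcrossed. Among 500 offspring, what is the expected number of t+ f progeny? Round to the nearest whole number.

41

A map distance of 16.5 m.u. corresponds to a recombination frequency of 0.165.
The F1 is t+ f+ / t f, so t+ f is a recombinant gamete class with expected frequency r/2 = 0.165/2 = 0.0825.
Expected number = 0.0825 × 500 = 41.25 ≈ 41.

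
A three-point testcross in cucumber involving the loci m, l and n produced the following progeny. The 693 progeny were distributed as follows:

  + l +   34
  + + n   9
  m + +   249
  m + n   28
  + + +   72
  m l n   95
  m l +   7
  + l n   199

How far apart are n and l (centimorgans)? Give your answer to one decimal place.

The two most frequent reciprocal classes, m + + and + l n, are the parental types, so the F1 was m + + / + l n.
The two rarest classes, m l + and + + n, are the double crossovers. Comparing them with the parentals, only the l allele has switched, so l is the middle locus and the order is m – l – n.
Crossovers in the l–n interval produce the single-crossover classes m + n and + l + (28 + 34 = 62) plus the double crossovers (16).
RF(l–n) = (62 + 16) / 693 = 78/693 = 0.1126 → 11.3 centimorgans.

11.3 centimorgans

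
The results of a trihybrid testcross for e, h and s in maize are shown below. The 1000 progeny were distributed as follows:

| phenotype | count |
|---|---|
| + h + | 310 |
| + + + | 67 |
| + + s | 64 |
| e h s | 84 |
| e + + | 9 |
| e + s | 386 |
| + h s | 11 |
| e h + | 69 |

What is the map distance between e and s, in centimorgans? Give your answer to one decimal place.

The two most frequent reciprocal classes, + h + and e + s, are the parental types, so the F1 was + h + / e + s.
The two rarest classes, + h s and e + +, are the double crossovers. Comparing them with the parentals, only the s allele has switched, so s is the middle locus and the order is e – s – h.
Crossovers in the e–s interval produce the single-crossover classes e h + and + + s (69 + 64 = 133) plus the double crossovers (20).
RF(e–s) = (133 + 20) / 1000 = 153/1000 = 0.1530 → 15.3 centimorgans.

15.3 centimorgans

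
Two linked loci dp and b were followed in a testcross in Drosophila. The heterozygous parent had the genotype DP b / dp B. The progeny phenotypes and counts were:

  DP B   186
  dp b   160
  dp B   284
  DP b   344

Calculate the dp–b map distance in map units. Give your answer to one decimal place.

35.5 map units

The recombinant classes are DP B and dp b: 186 + 160 = 346.
Recombination frequency = 346/974 = 0.3552 ≈ 35.5%, i.e. 35.5 map units.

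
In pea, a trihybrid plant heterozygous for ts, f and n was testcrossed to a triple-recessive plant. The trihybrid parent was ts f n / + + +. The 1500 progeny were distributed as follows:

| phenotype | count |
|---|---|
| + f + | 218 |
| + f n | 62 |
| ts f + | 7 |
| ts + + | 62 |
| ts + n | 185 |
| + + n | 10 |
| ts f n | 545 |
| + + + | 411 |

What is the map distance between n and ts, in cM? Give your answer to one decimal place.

9.4 cM

The two rarest classes, ts f + and + + n, are the double crossovers. Comparing them with the parentals, only the n allele has switched, so n is the middle locus and the order is f – n – ts.
Crossovers in the n–ts interval produce the single-crossover classes + f n and ts + + (62 + 62 = 124) plus the double crossovers (17).
RF(n–ts) = (124 + 17) / 1500 = 141/1500 = 0.0940 → 9.4 cM.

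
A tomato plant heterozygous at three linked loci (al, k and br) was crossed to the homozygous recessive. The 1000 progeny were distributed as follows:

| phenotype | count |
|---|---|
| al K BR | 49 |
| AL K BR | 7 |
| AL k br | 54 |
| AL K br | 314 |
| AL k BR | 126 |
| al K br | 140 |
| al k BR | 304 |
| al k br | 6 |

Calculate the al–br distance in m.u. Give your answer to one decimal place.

The two most frequent reciprocal classes, AL K br and al k BR, are the parental types, so the F1 was AL K br / al k BR.
The two rarest classes, AL K BR and al k br, are the double crossovers. Comparing them with the parentals, only the br allele has switched, so br is the middle locus and the order is al – br – k.
Crossovers in the al–br interval produce the single-crossover classes al K br and AL k BR (140 + 126 = 266) plus the double crossovers (13).
RF(al–br) = (266 + 13) / 1000 = 279/1000 = 0.2790 → 27.9 m.u.

27.9 m.u.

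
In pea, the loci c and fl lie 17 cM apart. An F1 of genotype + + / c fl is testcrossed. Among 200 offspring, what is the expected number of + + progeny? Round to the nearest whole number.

A map distance of 17 cM corresponds to a recombination frequency of 0.170.
The F1 is + + / c fl, so + + is a parental gamete class with expected frequency (1 − r)/2 = 0.830/2 = 0.4150.
Expected number = 0.4150 × 200 = 83.00 ≈ 83.

83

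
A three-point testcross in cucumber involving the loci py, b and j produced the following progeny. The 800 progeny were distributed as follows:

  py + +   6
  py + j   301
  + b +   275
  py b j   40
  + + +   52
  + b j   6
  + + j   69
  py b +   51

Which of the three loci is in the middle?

The two most frequent reciprocal classes, py + j and + b +, are the parental types, so the F1 was py + j / + b +.
The two rarest classes, py + + and + b j, are the double crossovers. Comparing them with the parentals, only the j allele has switched, so j is the middle locus and the order is b – j – py.

j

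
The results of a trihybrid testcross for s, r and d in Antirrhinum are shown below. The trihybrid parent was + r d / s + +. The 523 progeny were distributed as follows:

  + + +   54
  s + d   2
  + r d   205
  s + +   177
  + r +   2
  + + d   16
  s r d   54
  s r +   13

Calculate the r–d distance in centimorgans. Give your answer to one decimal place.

The two rarest classes, + r + and s + d, are the double crossovers. Comparing them with the parentals, only the d allele has switched, so d is the middle locus and the order is s – d – r.
Crossovers in the d–r interval produce the single-crossover classes + + d and s r + (16 + 13 = 29) plus the double crossovers (4).
RF(d–r) = (29 + 4) / 523 = 33/523 = 0.0631 → 6.3 centimorgans.

6.3 centimorgans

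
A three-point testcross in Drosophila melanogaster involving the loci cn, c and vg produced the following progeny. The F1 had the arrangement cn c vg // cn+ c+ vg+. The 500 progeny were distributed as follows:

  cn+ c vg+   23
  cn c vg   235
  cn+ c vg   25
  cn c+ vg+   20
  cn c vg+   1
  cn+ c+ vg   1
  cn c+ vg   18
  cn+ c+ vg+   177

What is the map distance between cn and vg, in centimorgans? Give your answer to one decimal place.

9.4 centimorgans

The two rarest classes, cn c vg+ and cn+ c+ vg, are the double crossovers. Comparing them with the parentals, only the vg allele has switched, so vg is the middle locus and the order is c – vg – cn.
Crossovers in the vg–cn interval produce the single-crossover classes cn+ c vg and cn c+ vg+ (25 + 20 = 45) plus the double crossovers (2).
RF(vg–cn) = (45 + 2) / 500 = 47/500 = 0.0940 → 9.4 centimorgans.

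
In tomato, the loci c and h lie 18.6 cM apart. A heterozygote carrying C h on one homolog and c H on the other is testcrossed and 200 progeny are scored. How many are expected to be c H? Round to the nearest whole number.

81

A map distance of 18.6 cM corresponds to a recombination frequency of 0.186.
The F1 is C h / c H, so c H is a parental gamete class with expected frequency (1 − r)/2 = 0.814/2 = 0.4070.
Expected number = 0.4070 × 200 = 81.40 ≈ 81.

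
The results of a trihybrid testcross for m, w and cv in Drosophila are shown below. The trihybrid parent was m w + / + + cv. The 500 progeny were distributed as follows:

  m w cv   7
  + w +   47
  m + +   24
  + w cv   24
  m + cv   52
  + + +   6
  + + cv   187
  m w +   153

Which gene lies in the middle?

The two rarest classes, m w cv and + + +, are the double crossovers. Comparing them with the parentals, only the cv allele has switched, so cv is the middle locus and the order is m – cv – w.

cv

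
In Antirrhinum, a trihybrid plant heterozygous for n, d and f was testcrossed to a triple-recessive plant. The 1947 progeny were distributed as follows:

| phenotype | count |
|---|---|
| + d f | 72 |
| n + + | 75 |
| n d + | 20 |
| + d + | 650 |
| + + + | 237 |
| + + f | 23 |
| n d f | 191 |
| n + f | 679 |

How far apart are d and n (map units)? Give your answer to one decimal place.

24.2 map units

The two most frequent reciprocal classes, n + f and + d +, are the parental types, so the F1 was n + f / + d +.
The two rarest classes, + + f and n d +, are the double crossovers. Comparing them with the parentals, only the n allele has switched, so n is the middle locus and the order is f – n – d.
Crossovers in the n–d interval produce the single-crossover classes n d f and + + + (191 + 237 = 428) plus the double crossovers (43).
RF(n–d) = (428 + 43) / 1947 = 471/1947 = 0.2419 → 24.2 map units.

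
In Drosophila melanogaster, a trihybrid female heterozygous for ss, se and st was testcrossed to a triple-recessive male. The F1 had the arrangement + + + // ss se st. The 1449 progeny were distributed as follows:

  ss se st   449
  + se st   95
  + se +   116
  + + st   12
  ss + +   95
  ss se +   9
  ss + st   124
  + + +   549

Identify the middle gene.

The two rarest classes, + + st and ss se +, are the double crossovers. Comparing them with the parentals, only the st allele has switched, so st is the middle locus and the order is ss – st – se.

st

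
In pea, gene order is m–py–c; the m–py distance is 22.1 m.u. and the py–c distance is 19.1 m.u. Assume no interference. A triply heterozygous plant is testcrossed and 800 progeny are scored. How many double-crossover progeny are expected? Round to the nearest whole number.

Map distances give recombination frequencies of 0.221 and 0.191 for the two intervals.
With no interference, expected double-crossover frequency = 0.221 × 0.191 = 0.04221.
Expected number = 0.04221 × 800 = 33.77 ≈ 34.

34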